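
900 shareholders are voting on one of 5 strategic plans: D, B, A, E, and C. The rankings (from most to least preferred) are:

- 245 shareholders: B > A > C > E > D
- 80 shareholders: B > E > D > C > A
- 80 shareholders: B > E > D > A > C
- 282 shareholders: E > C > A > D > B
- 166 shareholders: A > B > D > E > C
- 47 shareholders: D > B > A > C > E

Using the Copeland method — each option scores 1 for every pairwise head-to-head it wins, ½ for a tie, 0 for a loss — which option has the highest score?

D: loses to B, A, E, and C → score 0.
B: beats D, A, E, and C → score 4.
A: beats D, E, and C; loses to B → score 3.
E: beats D and C; loses to B and A → score 2.
C: beats D; loses to B, A, and E → score 1.
B has the best pairwise record.

B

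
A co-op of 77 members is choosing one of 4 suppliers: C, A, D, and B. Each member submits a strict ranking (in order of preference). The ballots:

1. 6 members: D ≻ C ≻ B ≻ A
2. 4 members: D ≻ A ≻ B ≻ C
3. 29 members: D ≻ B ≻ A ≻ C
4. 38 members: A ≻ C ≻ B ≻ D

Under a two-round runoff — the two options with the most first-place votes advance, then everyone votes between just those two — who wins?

Round 1 first-place votes: C 0, A 38, D 39, B 0.
D and A advance.
Runoff: D is preferred to A by 39 voters; A by 38.
D wins the runoff.

D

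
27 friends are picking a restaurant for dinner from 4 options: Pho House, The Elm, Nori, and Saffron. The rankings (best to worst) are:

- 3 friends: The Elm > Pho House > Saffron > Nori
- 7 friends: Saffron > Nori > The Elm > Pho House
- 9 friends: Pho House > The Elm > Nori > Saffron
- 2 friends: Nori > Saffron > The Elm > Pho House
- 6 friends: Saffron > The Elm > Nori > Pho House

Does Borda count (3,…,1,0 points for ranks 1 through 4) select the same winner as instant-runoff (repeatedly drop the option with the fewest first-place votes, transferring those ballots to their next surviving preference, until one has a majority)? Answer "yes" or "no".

no

Borda — scores: Pho House 33, The Elm 48, Nori 35, Saffron 46. Winner: The Elm.
Instant-runoff — R1 Pho House 9, The Elm 3, Nori 2, Saffron 13 (Nori out); R2 Pho House 9, The Elm 3, Saffron 15 (Saffron winner). Winner: Saffron.
The two methods disagree.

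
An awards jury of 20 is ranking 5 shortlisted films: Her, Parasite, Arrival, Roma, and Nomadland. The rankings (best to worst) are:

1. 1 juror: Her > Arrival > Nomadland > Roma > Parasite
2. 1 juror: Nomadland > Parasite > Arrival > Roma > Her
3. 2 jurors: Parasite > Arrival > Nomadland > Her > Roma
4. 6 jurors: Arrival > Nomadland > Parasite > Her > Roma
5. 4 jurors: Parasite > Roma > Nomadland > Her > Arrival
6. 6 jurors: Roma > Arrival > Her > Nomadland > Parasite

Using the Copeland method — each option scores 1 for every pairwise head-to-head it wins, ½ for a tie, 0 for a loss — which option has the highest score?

Arrival

Her: loses to Parasite, Arrival, Roma, and Nomadland → score 0.
Parasite: beats Her and Roma; loses to Arrival and Nomadland → score 2.
Arrival: beats Her, Parasite, and Nomadland; ties Roma → score 3.5.
Roma: beats Her; ties Arrival and Nomadland; loses to Parasite → score 2.
Nomadland: beats Her and Parasite; ties Roma; loses to Arrival → score 2.5.
Arrival has the best pairwise record.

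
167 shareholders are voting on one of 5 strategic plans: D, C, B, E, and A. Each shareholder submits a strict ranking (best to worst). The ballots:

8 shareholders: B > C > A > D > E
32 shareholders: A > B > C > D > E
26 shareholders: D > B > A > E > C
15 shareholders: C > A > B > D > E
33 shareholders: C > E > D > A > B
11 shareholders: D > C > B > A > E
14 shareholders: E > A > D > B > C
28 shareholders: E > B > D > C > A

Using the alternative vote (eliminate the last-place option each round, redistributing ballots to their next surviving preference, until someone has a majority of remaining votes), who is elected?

Round 1: D 37, C 48, B 8, E 42, A 32. Eliminate B.
Round 2: D 37, C 56, E 42, A 32. Eliminate A.
Round 3: D 37, C 88, E 42. C has a majority.

C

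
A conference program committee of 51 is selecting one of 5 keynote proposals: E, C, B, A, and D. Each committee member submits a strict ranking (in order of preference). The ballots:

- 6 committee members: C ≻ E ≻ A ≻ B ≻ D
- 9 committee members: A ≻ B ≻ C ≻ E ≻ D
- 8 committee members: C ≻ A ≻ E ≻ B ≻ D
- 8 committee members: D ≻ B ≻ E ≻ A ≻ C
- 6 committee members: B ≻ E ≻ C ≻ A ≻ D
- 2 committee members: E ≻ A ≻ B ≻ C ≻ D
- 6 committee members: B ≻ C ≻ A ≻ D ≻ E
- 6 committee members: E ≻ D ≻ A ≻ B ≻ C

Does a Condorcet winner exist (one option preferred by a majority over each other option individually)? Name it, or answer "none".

Checking pairwise contests:
C beats E 29–22.
B beats C 37–14.
A beats B 31–20.
E beats A 28–23.
E beats D 37–14.
Every option loses at least one head-to-head, so there is no Condorcet winner.

none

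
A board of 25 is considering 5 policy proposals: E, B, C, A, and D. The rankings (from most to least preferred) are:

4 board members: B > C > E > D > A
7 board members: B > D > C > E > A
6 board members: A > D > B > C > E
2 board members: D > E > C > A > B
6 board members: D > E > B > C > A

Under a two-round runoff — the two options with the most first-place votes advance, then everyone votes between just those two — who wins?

Round 1 first-place votes: E 0, B 11, C 0, A 6, D 8.
B and D advance.
Runoff: B is preferred to D by 11 voters; D by 14.
D wins the runoff.

D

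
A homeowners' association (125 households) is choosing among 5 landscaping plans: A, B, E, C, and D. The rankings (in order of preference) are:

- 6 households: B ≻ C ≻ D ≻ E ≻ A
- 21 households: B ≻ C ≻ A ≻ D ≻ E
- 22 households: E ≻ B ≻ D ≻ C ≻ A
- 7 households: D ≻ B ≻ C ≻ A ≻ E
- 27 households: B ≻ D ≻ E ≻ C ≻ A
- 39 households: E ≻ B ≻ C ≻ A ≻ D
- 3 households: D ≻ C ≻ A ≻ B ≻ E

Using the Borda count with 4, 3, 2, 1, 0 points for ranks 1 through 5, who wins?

B

A: 6·0 + 21·2 + 22·0 + 7·1 + 27·0 + 39·1 + 3·2 = 94
B: 6·4 + 21·4 + 22·3 + 7·3 + 27·4 + 39·3 + 3·1 = 423
E: 6·1 + 21·0 + 22·4 + 7·0 + 27·2 + 39·4 + 3·0 = 304
C: 6·3 + 21·3 + 22·1 + 7·2 + 27·1 + 39·2 + 3·3 = 231
D: 6·2 + 21·1 + 22·2 + 7·4 + 27·3 + 39·0 + 3·4 = 198
B has the highest Borda score (423).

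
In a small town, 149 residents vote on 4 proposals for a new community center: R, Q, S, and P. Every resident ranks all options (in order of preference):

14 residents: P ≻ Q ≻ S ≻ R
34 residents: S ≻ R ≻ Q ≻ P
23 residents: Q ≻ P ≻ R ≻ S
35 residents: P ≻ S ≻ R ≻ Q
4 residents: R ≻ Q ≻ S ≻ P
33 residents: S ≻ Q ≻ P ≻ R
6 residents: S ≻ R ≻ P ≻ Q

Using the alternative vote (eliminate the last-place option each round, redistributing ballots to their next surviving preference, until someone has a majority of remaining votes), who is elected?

S

Round 1: R 4, Q 23, S 73, P 49. Eliminate R.
Round 2: Q 27, S 73, P 49. Eliminate Q.
Round 3: S 77, P 72. S has a majority.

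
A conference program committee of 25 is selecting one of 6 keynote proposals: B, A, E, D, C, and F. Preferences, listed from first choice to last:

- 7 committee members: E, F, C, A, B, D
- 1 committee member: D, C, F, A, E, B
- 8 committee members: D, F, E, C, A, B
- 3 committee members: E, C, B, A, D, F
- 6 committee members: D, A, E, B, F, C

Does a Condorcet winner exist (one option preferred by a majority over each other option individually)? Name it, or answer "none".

D

D vs B: 15–10 for D.
D vs A: 15–10 for D.
D vs E: 15–10 for D.
D vs C: 15–10 for D.
D vs F: 18–7 for D.
D beats every other option head-to-head.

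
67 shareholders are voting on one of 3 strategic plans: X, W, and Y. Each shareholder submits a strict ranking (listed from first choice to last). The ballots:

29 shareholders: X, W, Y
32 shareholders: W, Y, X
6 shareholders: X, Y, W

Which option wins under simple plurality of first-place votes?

X

First-place votes: X 35, W 32, Y 0.
X has the most first-place votes.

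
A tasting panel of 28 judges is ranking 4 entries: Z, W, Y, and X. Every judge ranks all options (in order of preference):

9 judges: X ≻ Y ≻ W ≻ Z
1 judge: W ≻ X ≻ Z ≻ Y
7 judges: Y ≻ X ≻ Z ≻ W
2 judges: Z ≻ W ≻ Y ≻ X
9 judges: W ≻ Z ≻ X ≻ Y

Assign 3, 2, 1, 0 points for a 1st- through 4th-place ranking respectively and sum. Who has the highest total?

X

Z: 9·0 + 1·1 + 7·1 + 2·3 + 9·2 = 32
W: 9·1 + 1·3 + 7·0 + 2·2 + 9·3 = 43
Y: 9·2 + 1·0 + 7·3 + 2·1 + 9·0 = 41
X: 9·3 + 1·2 + 7·2 + 2·0 + 9·1 = 52
X has the highest Borda score (52).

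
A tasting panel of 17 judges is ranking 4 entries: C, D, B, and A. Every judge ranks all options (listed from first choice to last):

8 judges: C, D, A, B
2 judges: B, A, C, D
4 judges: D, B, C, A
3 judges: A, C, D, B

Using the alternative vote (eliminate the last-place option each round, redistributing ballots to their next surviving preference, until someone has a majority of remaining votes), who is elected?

C

Round 1: C 8, D 4, B 2, A 3. Eliminate B.
Round 2: C 8, D 4, A 5. Eliminate D.
Round 3: C 12, A 5. C has a majority.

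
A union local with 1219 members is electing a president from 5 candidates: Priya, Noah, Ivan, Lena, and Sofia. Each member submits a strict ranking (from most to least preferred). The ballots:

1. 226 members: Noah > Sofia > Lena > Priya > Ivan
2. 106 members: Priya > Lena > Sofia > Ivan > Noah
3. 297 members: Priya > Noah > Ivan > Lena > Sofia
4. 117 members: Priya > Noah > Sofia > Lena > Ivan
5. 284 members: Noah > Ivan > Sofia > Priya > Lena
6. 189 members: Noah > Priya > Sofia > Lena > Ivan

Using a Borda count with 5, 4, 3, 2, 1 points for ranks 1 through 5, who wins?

Noah

Priya: 226·2 + 106·5 + 297·5 + 117·5 + 284·2 + 189·4 = 4376
Noah: 226·5 + 106·1 + 297·4 + 117·4 + 284·5 + 189·5 = 5257
Ivan: 226·1 + 106·2 + 297·3 + 117·1 + 284·4 + 189·1 = 2771
Lena: 226·3 + 106·4 + 297·2 + 117·2 + 284·1 + 189·2 = 2592
Sofia: 226·4 + 106·3 + 297·1 + 117·3 + 284·3 + 189·3 = 3289
Noah has the highest Borda score (5257).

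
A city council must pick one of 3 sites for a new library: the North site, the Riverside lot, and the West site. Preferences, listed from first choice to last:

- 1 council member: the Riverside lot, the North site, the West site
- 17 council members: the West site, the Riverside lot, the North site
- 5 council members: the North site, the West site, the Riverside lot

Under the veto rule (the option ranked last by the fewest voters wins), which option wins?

the West site

Last-place votes: the North site 17, the Riverside lot 5, the West site 1.
the West site is ranked last by the fewest voters, so the West site wins.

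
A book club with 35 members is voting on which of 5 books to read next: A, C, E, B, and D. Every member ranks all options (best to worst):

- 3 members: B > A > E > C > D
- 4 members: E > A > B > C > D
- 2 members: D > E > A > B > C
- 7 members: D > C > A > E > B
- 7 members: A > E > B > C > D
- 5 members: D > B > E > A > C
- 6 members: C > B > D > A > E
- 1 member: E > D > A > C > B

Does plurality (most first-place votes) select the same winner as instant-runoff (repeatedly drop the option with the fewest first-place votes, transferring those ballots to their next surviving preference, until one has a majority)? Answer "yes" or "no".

yes

Plurality — first-place votes: A 7, C 6, E 5, B 3, D 14. Winner: D.
Instant-runoff — R1 A 7, C 6, E 5, B 3, D 14 (B out); R2 A 10, C 6, E 5, D 14 (E out); R3 A 14, C 6, D 15 (C out); R4 A 14, D 21 (D winner). Winner: D.
The two methods agree.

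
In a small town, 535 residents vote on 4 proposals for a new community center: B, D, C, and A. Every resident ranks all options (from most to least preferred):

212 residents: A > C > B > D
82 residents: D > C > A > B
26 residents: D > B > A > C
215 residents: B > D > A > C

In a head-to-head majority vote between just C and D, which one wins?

Voters preferring C to D: 212; preferring D to C: 323.
D wins the head-to-head.

D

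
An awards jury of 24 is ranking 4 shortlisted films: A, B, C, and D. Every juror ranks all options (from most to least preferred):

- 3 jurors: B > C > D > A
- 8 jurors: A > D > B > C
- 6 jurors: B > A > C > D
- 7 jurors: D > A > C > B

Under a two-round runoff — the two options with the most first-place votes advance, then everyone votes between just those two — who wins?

Round 1 first-place votes: A 8, B 9, C 0, D 7.
B and A advance.
Runoff: B is preferred to A by 9 voters; A by 15.
A wins the runoff.

A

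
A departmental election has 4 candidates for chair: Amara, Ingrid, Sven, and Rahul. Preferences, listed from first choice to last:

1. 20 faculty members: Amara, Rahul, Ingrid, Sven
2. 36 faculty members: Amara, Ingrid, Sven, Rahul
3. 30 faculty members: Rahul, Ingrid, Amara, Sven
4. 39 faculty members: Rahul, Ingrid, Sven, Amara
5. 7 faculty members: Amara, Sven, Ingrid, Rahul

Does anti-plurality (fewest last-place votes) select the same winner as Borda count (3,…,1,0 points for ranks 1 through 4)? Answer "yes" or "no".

Anti-plurality — last-place votes: Amara 39, Ingrid 0, Sven 50, Rahul 43. Winner: Ingrid.
Borda — scores: Amara 219, Ingrid 237, Sven 89, Rahul 247. Winner: Rahul.
The two methods disagree.

no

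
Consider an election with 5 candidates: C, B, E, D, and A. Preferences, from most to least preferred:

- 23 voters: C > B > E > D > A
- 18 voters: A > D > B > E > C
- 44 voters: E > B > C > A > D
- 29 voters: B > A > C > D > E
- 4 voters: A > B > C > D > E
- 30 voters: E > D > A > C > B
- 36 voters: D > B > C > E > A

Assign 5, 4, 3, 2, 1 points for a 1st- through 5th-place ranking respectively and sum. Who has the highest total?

C: 23·5 + 18·1 + 44·3 + 29·3 + 4·3 + 30·2 + 36·3 = 532
B: 23·4 + 18·3 + 44·4 + 29·5 + 4·4 + 30·1 + 36·4 = 657
E: 23·3 + 18·2 + 44·5 + 29·1 + 4·1 + 30·5 + 36·2 = 580
D: 23·2 + 18·4 + 44·1 + 29·2 + 4·2 + 30·4 + 36·5 = 528
A: 23·1 + 18·5 + 44·2 + 29·4 + 4·5 + 30·3 + 36·1 = 463
B has the highest Borda score (657).

B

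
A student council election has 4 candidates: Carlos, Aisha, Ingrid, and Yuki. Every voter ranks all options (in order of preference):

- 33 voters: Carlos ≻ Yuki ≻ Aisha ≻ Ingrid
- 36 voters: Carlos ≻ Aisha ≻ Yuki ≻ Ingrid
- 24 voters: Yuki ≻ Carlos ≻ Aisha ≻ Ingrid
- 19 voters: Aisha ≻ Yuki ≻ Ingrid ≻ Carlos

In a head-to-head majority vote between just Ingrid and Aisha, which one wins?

Aisha

Voters preferring Ingrid to Aisha: 0; preferring Aisha to Ingrid: 112.
Aisha wins the head-to-head.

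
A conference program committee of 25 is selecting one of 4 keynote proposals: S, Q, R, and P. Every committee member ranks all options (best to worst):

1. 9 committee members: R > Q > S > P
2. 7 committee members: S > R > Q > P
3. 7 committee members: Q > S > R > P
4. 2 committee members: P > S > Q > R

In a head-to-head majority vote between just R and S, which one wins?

Voters preferring R to S: 9; preferring S to R: 16.
S wins the head-to-head.

S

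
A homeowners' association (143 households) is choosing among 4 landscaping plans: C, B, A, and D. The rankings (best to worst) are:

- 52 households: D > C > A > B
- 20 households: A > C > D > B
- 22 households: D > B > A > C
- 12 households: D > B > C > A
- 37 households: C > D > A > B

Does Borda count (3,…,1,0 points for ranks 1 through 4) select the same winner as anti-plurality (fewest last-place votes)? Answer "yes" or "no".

yes

Borda — scores: C 267, B 68, A 171, D 352. Winner: D.
Anti-plurality — last-place votes: C 22, B 109, A 12, D 0. Winner: D.
The two methods agree.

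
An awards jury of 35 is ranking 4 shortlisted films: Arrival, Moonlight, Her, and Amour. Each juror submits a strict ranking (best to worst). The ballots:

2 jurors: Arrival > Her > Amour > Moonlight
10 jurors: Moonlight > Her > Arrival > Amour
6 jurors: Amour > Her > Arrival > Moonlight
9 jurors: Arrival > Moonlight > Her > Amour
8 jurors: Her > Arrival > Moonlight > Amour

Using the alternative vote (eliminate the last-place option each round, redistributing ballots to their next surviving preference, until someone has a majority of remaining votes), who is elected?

Round 1: Arrival 11, Moonlight 10, Her 8, Amour 6. Eliminate Amour.
Round 2: Arrival 11, Moonlight 10, Her 14. Eliminate Moonlight.
Round 3: Arrival 11, Her 24. Her has a majority.

Her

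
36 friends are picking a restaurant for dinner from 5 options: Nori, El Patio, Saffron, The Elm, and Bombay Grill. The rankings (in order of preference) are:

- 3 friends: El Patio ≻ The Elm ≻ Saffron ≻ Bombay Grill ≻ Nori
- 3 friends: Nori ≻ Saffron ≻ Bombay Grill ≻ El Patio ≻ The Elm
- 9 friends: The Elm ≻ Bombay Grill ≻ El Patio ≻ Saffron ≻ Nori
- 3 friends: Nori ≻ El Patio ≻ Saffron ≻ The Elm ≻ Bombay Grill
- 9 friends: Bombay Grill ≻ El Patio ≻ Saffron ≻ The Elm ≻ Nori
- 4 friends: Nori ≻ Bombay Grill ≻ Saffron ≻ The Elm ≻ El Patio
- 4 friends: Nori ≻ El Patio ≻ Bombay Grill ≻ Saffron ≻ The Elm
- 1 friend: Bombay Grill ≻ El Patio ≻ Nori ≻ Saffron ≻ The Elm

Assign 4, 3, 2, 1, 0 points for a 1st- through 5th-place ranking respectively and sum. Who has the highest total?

Bombay Grill

Nori: 3·0 + 3·4 + 9·0 + 3·4 + 9·0 + 4·4 + 4·4 + 1·2 = 58
El Patio: 3·4 + 3·1 + 9·2 + 3·3 + 9·3 + 4·0 + 4·3 + 1·3 = 84
Saffron: 3·2 + 3·3 + 9·1 + 3·2 + 9·2 + 4·2 + 4·1 + 1·1 = 61
The Elm: 3·3 + 3·0 + 9·4 + 3·1 + 9·1 + 4·1 + 4·0 + 1·0 = 61
Bombay Grill: 3·1 + 3·2 + 9·3 + 3·0 + 9·4 + 4·3 + 4·2 + 1·4 = 96
Bombay Grill has the highest Borda score (96).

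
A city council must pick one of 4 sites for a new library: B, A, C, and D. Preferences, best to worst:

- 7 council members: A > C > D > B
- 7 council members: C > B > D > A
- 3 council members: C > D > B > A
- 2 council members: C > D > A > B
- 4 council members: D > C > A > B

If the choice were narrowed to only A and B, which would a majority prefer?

A

Voters preferring A to B: 13; preferring B to A: 10.
A wins the head-to-head.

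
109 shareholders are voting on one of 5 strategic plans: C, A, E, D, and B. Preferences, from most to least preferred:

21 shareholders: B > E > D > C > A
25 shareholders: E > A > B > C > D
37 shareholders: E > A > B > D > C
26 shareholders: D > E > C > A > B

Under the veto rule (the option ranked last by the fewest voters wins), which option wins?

Last-place votes: C 37, A 21, E 0, D 25, B 26.
E is ranked last by the fewest voters, so E wins.

E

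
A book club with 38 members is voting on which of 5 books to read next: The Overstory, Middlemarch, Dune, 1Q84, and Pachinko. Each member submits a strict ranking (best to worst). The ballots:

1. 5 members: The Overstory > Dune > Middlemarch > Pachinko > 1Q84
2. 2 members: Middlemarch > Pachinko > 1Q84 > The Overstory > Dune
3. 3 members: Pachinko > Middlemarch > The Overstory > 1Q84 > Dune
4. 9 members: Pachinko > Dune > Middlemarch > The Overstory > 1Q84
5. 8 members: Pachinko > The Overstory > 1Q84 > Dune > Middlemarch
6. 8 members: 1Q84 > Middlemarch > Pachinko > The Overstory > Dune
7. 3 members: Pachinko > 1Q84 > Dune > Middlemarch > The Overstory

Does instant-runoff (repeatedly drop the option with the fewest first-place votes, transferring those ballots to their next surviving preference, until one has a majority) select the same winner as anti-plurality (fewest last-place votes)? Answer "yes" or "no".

Instant-runoff — R1 The Overstory 5, Middlemarch 2, Dune 0, 1Q84 8, Pachinko 23 (Pachinko winner). Winner: Pachinko.
Anti-plurality — last-place votes: The Overstory 3, Middlemarch 8, Dune 13, 1Q84 14, Pachinko 0. Winner: Pachinko.
The two methods agree.

yes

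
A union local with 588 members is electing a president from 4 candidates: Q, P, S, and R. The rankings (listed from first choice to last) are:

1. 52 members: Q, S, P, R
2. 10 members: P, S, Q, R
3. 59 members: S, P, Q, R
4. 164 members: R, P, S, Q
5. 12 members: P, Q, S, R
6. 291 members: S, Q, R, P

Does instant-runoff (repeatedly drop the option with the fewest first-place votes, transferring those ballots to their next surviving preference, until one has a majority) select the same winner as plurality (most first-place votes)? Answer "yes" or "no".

Instant-runoff — R1 Q 52, P 22, S 350, R 164 (S winner). Winner: S.
Plurality — first-place votes: Q 52, P 22, S 350, R 164. Winner: S.
The two methods agree.

yes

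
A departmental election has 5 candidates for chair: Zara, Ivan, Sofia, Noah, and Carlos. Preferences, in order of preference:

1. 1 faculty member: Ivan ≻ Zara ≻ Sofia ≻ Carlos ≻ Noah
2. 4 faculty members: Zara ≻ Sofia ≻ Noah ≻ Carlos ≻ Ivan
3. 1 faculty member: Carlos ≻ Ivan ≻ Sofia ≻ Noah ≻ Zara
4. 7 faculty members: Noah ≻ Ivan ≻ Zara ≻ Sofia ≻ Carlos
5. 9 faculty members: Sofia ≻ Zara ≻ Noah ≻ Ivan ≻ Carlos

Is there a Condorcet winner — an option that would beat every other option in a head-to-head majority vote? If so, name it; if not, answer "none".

Zara

Zara vs Ivan: 13–9 for Zara.
Zara vs Sofia: 12–10 for Zara.
Zara vs Noah: 14–8 for Zara.
Zara vs Carlos: 21–1 for Zara.
Zara beats every other option head-to-head.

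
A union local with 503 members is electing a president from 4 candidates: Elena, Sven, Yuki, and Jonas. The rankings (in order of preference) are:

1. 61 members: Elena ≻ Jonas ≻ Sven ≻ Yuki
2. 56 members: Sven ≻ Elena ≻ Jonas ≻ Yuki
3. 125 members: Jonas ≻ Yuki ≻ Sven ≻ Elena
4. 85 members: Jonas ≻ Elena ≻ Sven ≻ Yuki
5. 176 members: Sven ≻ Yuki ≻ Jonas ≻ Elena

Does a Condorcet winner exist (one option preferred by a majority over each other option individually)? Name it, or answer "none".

Jonas

Jonas vs Elena: 386–117 for Jonas.
Jonas vs Sven: 271–232 for Jonas.
Jonas vs Yuki: 327–176 for Jonas.
Jonas beats every other option head-to-head.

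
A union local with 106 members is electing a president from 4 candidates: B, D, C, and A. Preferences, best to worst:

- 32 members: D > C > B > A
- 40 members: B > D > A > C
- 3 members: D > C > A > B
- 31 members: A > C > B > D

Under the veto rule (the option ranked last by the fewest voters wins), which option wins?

Last-place votes: B 3, D 31, C 40, A 32.
B is ranked last by the fewest voters, so B wins.

B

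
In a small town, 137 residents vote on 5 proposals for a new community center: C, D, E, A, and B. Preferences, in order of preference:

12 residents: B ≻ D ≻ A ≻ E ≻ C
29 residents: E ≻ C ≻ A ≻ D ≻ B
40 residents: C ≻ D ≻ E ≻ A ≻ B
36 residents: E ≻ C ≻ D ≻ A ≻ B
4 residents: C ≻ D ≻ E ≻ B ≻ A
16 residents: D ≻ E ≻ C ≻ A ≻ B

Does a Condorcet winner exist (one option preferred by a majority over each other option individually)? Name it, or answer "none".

Checking pairwise contests:
E beats C 93–44.
C beats D 109–28.
D beats E 72–65.
C beats A 125–12.
C beats B 125–12.
Every option loses at least one head-to-head, so there is no Condorcet winner.

none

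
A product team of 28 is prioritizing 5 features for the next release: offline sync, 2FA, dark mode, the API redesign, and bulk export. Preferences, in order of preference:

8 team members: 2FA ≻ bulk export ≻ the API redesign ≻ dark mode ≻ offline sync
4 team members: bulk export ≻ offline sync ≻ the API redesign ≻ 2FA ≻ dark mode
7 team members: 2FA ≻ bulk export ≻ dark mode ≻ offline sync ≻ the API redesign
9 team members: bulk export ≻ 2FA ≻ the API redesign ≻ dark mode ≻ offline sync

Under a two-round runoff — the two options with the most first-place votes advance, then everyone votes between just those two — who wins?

Round 1 first-place votes: offline sync 0, 2FA 15, dark mode 0, the API redesign 0, bulk export 13.
2FA and bulk export advance.
Runoff: 2FA is preferred to bulk export by 15 voters; bulk export by 13.
2FA wins the runoff.

2FA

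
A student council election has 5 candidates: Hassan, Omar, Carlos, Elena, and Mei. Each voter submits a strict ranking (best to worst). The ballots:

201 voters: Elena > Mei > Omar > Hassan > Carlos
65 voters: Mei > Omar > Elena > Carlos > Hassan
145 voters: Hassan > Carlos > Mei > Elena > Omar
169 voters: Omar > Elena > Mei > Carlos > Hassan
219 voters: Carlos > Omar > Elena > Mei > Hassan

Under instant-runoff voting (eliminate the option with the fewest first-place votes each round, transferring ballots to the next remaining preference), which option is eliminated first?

Mei

Round 1: Hassan 145, Omar 169, Carlos 219, Elena 201, Mei 65. Eliminate Mei.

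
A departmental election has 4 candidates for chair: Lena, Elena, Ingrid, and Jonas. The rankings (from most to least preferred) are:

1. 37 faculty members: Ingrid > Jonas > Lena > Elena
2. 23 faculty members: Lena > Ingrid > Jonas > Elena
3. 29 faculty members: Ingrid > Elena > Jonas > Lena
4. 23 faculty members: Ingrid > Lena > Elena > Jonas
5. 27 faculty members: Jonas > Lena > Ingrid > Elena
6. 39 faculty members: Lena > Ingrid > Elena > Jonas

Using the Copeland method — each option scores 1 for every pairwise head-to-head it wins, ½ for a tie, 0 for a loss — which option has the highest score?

Lena: beats Elena; ties Ingrid; loses to Jonas → score 1.5.
Elena: beats Jonas; loses to Lena and Ingrid → score 1.
Ingrid: beats Elena and Jonas; ties Lena → score 2.5.
Jonas: beats Lena; loses to Elena and Ingrid → score 1.
Ingrid has the best pairwise record.

Ingrid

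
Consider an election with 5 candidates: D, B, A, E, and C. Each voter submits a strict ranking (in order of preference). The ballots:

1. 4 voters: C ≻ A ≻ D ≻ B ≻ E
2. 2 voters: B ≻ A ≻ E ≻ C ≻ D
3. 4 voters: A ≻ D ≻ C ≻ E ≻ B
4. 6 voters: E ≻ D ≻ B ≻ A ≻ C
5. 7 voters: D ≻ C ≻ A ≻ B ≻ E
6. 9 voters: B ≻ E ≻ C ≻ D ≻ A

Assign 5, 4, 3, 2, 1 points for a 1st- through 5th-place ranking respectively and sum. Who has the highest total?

D

D: 4·3 + 2·1 + 4·4 + 6·4 + 7·5 + 9·2 = 107
B: 4·2 + 2·5 + 4·1 + 6·3 + 7·2 + 9·5 = 99
A: 4·4 + 2·4 + 4·5 + 6·2 + 7·3 + 9·1 = 86
E: 4·1 + 2·3 + 4·2 + 6·5 + 7·1 + 9·4 = 91
C: 4·5 + 2·2 + 4·3 + 6·1 + 7·4 + 9·3 = 97
D has the highest Borda score (107).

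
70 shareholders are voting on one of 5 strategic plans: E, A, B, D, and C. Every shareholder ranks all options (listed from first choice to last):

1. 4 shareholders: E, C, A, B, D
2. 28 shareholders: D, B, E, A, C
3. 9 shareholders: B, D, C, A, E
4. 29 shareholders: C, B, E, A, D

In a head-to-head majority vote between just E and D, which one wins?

Voters preferring E to D: 33; preferring D to E: 37.
D wins the head-to-head.

D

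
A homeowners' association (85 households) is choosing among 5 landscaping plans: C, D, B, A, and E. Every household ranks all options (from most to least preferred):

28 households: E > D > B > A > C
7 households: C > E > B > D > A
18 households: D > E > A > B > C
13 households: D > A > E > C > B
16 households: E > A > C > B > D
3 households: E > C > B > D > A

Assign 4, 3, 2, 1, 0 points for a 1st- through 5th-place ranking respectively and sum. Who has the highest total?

E

C: 28·0 + 7·4 + 18·0 + 13·1 + 16·2 + 3·3 = 82
D: 28·3 + 7·1 + 18·4 + 13·4 + 16·0 + 3·1 = 218
B: 28·2 + 7·2 + 18·1 + 13·0 + 16·1 + 3·2 = 110
A: 28·1 + 7·0 + 18·2 + 13·3 + 16·3 + 3·0 = 151
E: 28·4 + 7·3 + 18·3 + 13·2 + 16·4 + 3·4 = 289
E has the highest Borda score (289).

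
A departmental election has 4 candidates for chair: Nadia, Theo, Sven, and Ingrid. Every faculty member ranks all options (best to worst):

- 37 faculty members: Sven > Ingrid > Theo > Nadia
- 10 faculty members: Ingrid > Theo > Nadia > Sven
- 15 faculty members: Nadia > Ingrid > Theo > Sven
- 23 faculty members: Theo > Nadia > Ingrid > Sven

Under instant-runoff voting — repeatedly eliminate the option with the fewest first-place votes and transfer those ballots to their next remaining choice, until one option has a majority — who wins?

Theo

Round 1: Nadia 15, Theo 23, Sven 37, Ingrid 10. Eliminate Ingrid.
Round 2: Nadia 15, Theo 33, Sven 37. Eliminate Nadia.
Round 3: Theo 48, Sven 37. Theo has a majority.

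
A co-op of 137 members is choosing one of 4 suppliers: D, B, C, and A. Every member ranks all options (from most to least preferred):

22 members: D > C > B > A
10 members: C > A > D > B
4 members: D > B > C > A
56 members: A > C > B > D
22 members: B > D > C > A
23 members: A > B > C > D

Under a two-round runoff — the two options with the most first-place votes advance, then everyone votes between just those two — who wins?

A

Round 1 first-place votes: D 26, B 22, C 10, A 79.
A and D advance.
Runoff: A is preferred to D by 89 voters; D by 48.
A wins the runoff.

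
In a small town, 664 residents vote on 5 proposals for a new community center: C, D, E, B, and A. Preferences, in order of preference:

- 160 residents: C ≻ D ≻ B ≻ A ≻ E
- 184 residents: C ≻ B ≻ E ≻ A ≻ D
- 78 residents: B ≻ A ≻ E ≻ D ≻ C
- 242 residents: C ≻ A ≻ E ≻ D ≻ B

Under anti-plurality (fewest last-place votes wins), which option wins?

A

Last-place votes: C 78, D 184, E 160, B 242, A 0.
A is ranked last by the fewest voters, so A wins.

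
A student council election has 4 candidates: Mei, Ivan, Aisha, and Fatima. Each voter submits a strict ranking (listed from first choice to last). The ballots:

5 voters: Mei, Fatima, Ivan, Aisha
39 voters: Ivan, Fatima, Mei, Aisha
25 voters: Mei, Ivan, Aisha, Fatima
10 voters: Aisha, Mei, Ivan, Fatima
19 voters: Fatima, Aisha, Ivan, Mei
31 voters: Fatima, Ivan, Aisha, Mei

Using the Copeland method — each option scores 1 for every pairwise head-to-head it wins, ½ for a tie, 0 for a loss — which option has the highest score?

Ivan

Mei: beats Aisha; loses to Ivan and Fatima → score 1.
Ivan: beats Mei, Aisha, and Fatima → score 3.
Aisha: loses to Mei, Ivan, and Fatima → score 0.
Fatima: beats Mei and Aisha; loses to Ivan → score 2.
Ivan has the best pairwise record.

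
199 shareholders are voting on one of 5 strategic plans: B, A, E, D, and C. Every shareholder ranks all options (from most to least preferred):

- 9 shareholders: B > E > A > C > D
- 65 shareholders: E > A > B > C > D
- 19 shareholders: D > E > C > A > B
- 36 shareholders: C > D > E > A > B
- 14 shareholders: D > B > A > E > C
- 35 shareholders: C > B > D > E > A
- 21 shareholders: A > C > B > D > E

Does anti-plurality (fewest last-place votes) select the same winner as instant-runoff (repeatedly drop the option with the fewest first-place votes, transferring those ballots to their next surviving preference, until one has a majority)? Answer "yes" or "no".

Anti-plurality — last-place votes: B 55, A 35, E 21, D 74, C 14. Winner: C.
Instant-runoff — R1 B 9, A 21, E 65, D 33, C 71 (B out); R2 A 21, E 74, D 33, C 71 (A out); R3 E 74, D 33, C 92 (D out); R4 E 107, C 92 (E winner). Winner: E.
The two methods disagree.

no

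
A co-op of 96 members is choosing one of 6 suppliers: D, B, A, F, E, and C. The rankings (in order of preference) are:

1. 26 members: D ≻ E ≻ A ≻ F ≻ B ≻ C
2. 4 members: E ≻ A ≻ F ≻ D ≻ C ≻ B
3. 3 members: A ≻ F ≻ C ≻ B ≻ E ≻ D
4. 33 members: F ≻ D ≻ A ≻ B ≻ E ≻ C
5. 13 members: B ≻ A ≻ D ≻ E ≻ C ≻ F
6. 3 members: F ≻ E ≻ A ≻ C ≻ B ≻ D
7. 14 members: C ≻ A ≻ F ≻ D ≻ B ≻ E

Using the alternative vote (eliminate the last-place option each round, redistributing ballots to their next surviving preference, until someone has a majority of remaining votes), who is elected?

F

Round 1: D 26, B 13, A 3, F 36, E 4, C 14. Eliminate A.
Round 2: D 26, B 13, F 39, E 4, C 14. Eliminate E.
Round 3: D 26, B 13, F 43, C 14. Eliminate B.
Round 4: D 39, F 43, C 14. Eliminate C.
Round 5: D 39, F 57. F has a majority.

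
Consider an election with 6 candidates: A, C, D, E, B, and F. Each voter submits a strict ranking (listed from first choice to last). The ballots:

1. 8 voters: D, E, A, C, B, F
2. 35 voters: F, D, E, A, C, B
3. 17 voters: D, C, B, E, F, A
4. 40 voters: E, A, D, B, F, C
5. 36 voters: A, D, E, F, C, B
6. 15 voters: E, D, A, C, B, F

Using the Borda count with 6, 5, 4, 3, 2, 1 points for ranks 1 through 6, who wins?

D

A: 8·4 + 35·3 + 17·1 + 40·5 + 36·6 + 15·4 = 630
C: 8·3 + 35·2 + 17·5 + 40·1 + 36·2 + 15·3 = 336
D: 8·6 + 35·5 + 17·6 + 40·4 + 36·5 + 15·5 = 740
E: 8·5 + 35·4 + 17·3 + 40·6 + 36·4 + 15·6 = 705
B: 8·2 + 35·1 + 17·4 + 40·3 + 36·1 + 15·2 = 305
F: 8·1 + 35·6 + 17·2 + 40·2 + 36·3 + 15·1 = 455
D has the highest Borda score (740).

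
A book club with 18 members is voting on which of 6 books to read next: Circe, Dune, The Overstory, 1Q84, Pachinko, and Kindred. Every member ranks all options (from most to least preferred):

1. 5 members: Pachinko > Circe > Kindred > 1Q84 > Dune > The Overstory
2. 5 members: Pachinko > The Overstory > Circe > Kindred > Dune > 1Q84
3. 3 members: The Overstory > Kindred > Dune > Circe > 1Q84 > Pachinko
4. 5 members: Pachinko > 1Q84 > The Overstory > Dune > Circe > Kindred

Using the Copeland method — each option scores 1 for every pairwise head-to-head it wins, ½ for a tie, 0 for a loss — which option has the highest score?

Pachinko

Circe: beats Dune, 1Q84, and Kindred; loses to The Overstory and Pachinko → score 3.
Dune: loses to Circe, The Overstory, 1Q84, Pachinko, and Kindred → score 0.
The Overstory: beats Circe, Dune, and Kindred; loses to 1Q84 and Pachinko → score 3.
1Q84: beats Dune and The Overstory; loses to Circe, Pachinko, and Kindred → score 2.
Pachinko: beats Circe, Dune, The Overstory, 1Q84, and Kindred → score 5.
Kindred: beats Dune and 1Q84; loses to Circe, The Overstory, and Pachinko → score 2.
Pachinko has the best pairwise record.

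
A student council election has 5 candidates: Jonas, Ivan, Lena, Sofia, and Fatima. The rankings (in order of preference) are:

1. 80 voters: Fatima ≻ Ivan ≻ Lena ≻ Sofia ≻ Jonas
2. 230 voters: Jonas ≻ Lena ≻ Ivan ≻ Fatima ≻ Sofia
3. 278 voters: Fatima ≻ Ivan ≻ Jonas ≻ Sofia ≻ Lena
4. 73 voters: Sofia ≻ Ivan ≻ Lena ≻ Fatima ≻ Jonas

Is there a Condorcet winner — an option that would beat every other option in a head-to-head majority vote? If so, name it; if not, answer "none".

Fatima vs Jonas: 431–230 for Fatima.
Fatima vs Ivan: 358–303 for Fatima.
Fatima vs Lena: 358–303 for Fatima.
Fatima vs Sofia: 588–73 for Fatima.
Fatima beats every other option head-to-head.

Fatima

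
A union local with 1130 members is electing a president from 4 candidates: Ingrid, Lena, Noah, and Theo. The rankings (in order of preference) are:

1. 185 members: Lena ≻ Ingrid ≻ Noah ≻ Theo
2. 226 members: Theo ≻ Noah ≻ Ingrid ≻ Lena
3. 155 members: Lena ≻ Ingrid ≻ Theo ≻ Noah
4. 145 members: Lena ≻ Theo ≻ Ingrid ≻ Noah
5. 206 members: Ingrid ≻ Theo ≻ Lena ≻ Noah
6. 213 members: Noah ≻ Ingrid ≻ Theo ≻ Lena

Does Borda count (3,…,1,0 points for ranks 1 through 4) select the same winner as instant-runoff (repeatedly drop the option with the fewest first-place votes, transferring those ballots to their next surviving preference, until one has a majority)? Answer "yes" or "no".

Borda — scores: Ingrid 2095, Lena 1661, Noah 1276, Theo 1748. Winner: Ingrid.
Instant-runoff — R1 Ingrid 206, Lena 485, Noah 213, Theo 226 (Ingrid out); R2 Lena 485, Noah 213, Theo 432 (Noah out); R3 Lena 485, Theo 645 (Theo winner). Winner: Theo.
The two methods disagree.

no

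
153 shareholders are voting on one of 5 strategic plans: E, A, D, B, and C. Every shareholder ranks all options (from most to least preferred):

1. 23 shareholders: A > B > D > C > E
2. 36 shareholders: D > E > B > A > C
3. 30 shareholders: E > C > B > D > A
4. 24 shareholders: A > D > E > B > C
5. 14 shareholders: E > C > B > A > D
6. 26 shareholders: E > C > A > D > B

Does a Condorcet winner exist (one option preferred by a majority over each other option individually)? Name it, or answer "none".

none

Checking pairwise contests:
D beats E 83–70.
E beats A 106–47.
A beats D 87–66.
E beats B 130–23.
E beats C 130–23.
Every option loses at least one head-to-head, so there is no Condorcet winner.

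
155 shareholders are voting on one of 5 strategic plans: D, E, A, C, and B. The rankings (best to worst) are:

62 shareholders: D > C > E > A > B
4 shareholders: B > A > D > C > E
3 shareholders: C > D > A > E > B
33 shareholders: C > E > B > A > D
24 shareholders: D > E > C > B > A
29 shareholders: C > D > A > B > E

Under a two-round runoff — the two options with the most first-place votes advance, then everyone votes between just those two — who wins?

Round 1 first-place votes: D 86, E 0, A 0, C 65, B 4.
D and C advance.
Runoff: D is preferred to C by 90 voters; C by 65.
D wins the runoff.

D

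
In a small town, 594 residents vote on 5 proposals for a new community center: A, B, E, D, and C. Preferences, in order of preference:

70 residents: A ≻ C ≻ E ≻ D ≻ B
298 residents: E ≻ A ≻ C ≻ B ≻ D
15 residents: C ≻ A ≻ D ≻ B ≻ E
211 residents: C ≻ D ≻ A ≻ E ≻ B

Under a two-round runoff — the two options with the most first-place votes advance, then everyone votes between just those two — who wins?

Round 1 first-place votes: A 70, B 0, E 298, D 0, C 226.
E and C advance.
Runoff: E is preferred to C by 298 voters; C by 296.
E wins the runoff.

E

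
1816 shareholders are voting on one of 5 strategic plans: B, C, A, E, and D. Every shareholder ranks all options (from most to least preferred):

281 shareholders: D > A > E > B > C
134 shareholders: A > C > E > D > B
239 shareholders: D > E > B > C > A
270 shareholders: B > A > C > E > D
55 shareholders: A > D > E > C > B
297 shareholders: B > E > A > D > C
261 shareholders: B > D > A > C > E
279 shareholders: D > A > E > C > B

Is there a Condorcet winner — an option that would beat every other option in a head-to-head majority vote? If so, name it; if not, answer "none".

D

D vs B: 988–828 for D.
D vs C: 1412–404 for D.
D vs A: 1060–756 for D.
D vs E: 1115–701 for D.
D beats every other option head-to-head.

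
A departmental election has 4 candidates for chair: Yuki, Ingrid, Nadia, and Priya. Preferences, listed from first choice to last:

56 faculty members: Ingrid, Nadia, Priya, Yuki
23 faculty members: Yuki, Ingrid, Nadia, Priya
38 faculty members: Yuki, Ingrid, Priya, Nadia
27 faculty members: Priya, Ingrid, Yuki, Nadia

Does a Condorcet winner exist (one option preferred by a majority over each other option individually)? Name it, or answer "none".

Ingrid vs Yuki: 83–61 for Ingrid.
Ingrid vs Nadia: 144–0 for Ingrid.
Ingrid vs Priya: 117–27 for Ingrid.
Ingrid beats every other option head-to-head.

Ingrid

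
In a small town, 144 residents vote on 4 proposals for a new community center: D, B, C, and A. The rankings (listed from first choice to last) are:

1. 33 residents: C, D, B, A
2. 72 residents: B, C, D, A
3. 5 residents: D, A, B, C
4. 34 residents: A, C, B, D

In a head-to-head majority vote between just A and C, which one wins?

C

Voters preferring A to C: 39; preferring C to A: 105.
C wins the head-to-head.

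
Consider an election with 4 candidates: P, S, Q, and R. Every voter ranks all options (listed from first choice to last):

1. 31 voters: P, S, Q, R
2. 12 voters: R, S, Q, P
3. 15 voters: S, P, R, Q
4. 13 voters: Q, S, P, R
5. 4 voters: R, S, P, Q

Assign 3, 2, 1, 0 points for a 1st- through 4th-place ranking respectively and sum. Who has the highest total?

P: 31·3 + 12·0 + 15·2 + 13·1 + 4·1 = 140
S: 31·2 + 12·2 + 15·3 + 13·2 + 4·2 = 165
Q: 31·1 + 12·1 + 15·0 + 13·3 + 4·0 = 82
R: 31·0 + 12·3 + 15·1 + 13·0 + 4·3 = 63
S has the highest Borda score (165).

S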